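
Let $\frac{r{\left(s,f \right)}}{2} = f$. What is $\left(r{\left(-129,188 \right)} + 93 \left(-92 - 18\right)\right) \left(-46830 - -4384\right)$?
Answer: $418262884$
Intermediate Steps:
$r{\left(s,f \right)} = 2 f$
$\left(r{\left(-129,188 \right)} + 93 \left(-92 - 18\right)\right) \left(-46830 - -4384\right) = \left(2 \cdot 188 + 93 \left(-92 - 18\right)\right) \left(-46830 - -4384\right) = \left(376 + 93 \left(-110\right)\right) \left(-46830 + 4384\right) = \left(376 - 10230\right) \left(-42446\right) = \left(-9854\right) \left(-42446\right) = 418262884$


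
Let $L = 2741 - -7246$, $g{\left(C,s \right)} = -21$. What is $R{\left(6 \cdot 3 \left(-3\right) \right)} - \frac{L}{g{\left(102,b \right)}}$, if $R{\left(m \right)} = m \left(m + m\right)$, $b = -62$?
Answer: $\frac{44153}{7} \approx 6307.6$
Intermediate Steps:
$L = 9987$ ($L = 2741 + 7246 = 9987$)
$R{\left(m \right)} = 2 m^{2}$ ($R{\left(m \right)} = m 2 m = 2 m^{2}$)
$R{\left(6 \cdot 3 \left(-3\right) \right)} - \frac{L}{g{\left(102,b \right)}} = 2 \left(6 \cdot 3 \left(-3\right)\right)^{2} - \frac{9987}{-21} = 2 \left(18 \left(-3\right)\right)^{2} - 9987 \left(- \frac{1}{21}\right) = 2 \left(-54\right)^{2} - - \frac{3329}{7} = 2 \cdot 2916 + \frac{3329}{7} = 5832 + \frac{3329}{7} = \frac{44153}{7}$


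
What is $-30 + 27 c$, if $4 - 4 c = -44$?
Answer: $294$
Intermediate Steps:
$c = 12$ ($c = 1 - -11 = 1 + 11 = 12$)
$-30 + 27 c = -30 + 27 \cdot 12 = -30 + 324 = 294$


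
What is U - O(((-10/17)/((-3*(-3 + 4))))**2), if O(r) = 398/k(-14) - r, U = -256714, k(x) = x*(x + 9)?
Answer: -23370473089/91035 ≈ -2.5672e+5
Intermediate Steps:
k(x) = x*(9 + x)
O(r) = 199/35 - r (O(r) = 398/((-14*(9 - 14))) - r = 398/((-14*(-5))) - r = 398/70 - r = 398*(1/70) - r = 199/35 - r)
U - O(((-10/17)/((-3*(-3 + 4))))**2) = -256714 - (199/35 - ((-10/17)/((-3*(-3 + 4))))**2) = -256714 - (199/35 - ((-10*1/17)/((-3*1)))**2) = -256714 - (199/35 - (-10/17/(-3))**2) = -256714 - (199/35 - (-10/17*(-1/3))**2) = -256714 - (199/35 - (10/51)**2) = -256714 - (199/35 - 1*100/2601) = -256714 - (199/35 - 100/2601) = -256714 - 1*514099/91035 = -256714 - 514099/91035 = -23370473089/91035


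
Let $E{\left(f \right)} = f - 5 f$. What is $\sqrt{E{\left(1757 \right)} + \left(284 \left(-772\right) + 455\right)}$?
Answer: $i \sqrt{225821} \approx 475.21 i$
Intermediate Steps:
$E{\left(f \right)} = - 4 f$
$\sqrt{E{\left(1757 \right)} + \left(284 \left(-772\right) + 455\right)} = \sqrt{\left(-4\right) 1757 + \left(284 \left(-772\right) + 455\right)} = \sqrt{-7028 + \left(-219248 + 455\right)} = \sqrt{-7028 - 218793} = \sqrt{-225821} = i \sqrt{225821}$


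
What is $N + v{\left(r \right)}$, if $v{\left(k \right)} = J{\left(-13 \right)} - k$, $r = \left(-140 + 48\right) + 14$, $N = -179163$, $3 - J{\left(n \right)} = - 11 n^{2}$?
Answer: $-177223$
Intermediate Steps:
$J{\left(n \right)} = 3 + 11 n^{2}$ ($J{\left(n \right)} = 3 - - 11 n^{2} = 3 + 11 n^{2}$)
$r = -78$ ($r = -92 + 14 = -78$)
$v{\left(k \right)} = 1862 - k$ ($v{\left(k \right)} = \left(3 + 11 \left(-13\right)^{2}\right) - k = \left(3 + 11 \cdot 169\right) - k = \left(3 + 1859\right) - k = 1862 - k$)
$N + v{\left(r \right)} = -179163 + \left(1862 - -78\right) = -179163 + \left(1862 + 78\right) = -179163 + 1940 = -177223$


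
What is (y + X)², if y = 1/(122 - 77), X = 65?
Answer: 8561476/2025 ≈ 4227.9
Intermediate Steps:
y = 1/45 ≈ 0.022222
(y + X)² = (1/45 + 65)² = (2926/45)² = 8561476/2025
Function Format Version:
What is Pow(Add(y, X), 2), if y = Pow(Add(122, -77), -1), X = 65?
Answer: Rational(8561476, 2025) ≈ 4227.9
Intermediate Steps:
y = Rational(1, 45) (y = Pow(45, -1) = Rational(1, 45) ≈ 0.022222)
Pow(Add(y, X), 2) = Pow(Add(Rational(1, 45), 65), 2) = Pow(Rational(2926, 45), 2) = Rational(8561476, 2025)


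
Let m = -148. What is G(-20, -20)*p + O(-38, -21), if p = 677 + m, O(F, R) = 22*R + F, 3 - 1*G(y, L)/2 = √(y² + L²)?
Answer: 2674 - 21160*√2 ≈ -27251.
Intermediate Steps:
G(y, L) = 6 - 2*√(L² + y²) (G(y, L) = 6 - 2*√(y² + L²) = 6 - 2*√(L² + y²))
O(F, R) = F + 22*R
p = 529 (p = 677 - 148 = 529)
G(-20, -20)*p + O(-38, -21) = (6 - 2*√((-20)² + (-20)²))*529 + (-38 + 22*(-21)) = (6 - 2*√(400 + 400))*529 + (-38 - 462) = (6 - 40*√2)*529 - 500 = (3174 - 21160*√2) - 500 = 2674 - 21160*√2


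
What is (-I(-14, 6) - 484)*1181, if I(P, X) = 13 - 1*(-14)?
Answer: -603491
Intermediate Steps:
I(P, X) = 27 (I(P, X) = 13 + 14 = 27)
(-I(-14, 6) - 484)*1181 = (-1*27 - 484)*1181 = (-27 - 484)*1181 = -511*1181 = -603491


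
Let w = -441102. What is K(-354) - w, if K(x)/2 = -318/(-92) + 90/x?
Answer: 598584105/1357 ≈ 4.4111e+5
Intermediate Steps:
K(x) = 159/23 + 180/x (K(x) = 2*(-318/(-92) + 90/x) = 2*(-318*(-1/92) + 90/x) = 2*(159/46 + 90/x) = 159/23 + 180/x)
K(-354) - w = (159/23 + 180/(-354)) - 1*(-441102) = (159/23 + 180*(-1/354)) + 441102 = (159/23 - 30/59) + 441102 = 8691/1357 + 441102 = 598584105/1357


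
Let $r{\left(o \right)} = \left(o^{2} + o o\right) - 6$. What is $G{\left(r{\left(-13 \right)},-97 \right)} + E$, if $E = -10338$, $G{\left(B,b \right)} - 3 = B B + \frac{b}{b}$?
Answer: $99890$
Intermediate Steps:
$r{\left(o \right)} = -6 + 2 o^{2}$ ($r{\left(o \right)} = \left(o^{2} + o^{2}\right) - 6 = 2 o^{2} - 6 = -6 + 2 o^{2}$)
$G{\left(B,b \right)} = 4 + B^{2}$ ($G{\left(B,b \right)} = 3 + \left(B B + \frac{b}{b}\right) = 3 + \left(B^{2} + 1\right) = 3 + \left(1 + B^{2}\right) = 4 + B^{2}$)
$G{\left(r{\left(-13 \right)},-97 \right)} + E = \left(4 + \left(-6 + 2 \left(-13\right)^{2}\right)^{2}\right) - 10338 = \left(4 + \left(-6 + 2 \cdot 169\right)^{2}\right) - 10338 = \left(4 + \left(-6 + 338\right)^{2}\right) - 10338 = \left(4 + 332^{2}\right) - 10338 = \left(4 + 110224\right) - 10338 = 110228 - 10338 = 99890$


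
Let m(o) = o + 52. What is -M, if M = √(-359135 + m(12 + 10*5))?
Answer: -I*√359021 ≈ -599.18*I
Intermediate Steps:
m(o) = 52 + o
M = I*√359021 (M = √(-359135 + (52 + (12 + 10*5))) = √(-359135 + (52 + (12 + 50))) = √(-359135 + (52 + 62)) = √(-359135 + 114) = √(-359021) = I*√359021 ≈ 599.18*I)
-M = -I*√359021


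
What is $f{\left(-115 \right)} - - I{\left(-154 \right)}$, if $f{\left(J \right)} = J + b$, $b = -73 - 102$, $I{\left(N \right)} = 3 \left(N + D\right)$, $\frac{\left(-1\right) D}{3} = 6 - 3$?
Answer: $-779$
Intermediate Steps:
$D = -9$ ($D = - 3 \left(6 - 3\right) = \left(-3\right) 3 = -9$)
$I{\left(N \right)} = -27 + 3 N$ ($I{\left(N \right)} = 3 \left(N - 9\right) = 3 \left(-9 + N\right) = -27 + 3 N$)
$b = -175$ ($b = -73 - 102 = -175$)
$f{\left(J \right)} = -175 + J$ ($f{\left(J \right)} = J - 175 = -175 + J$)
$f{\left(-115 \right)} - - I{\left(-154 \right)} = \left(-175 - 115\right) - - (-27 + 3 \left(-154\right)) = -290 - - (-27 - 462) = -290 - \left(-1\right) \left(-489\right) = -290 - 489 = -779$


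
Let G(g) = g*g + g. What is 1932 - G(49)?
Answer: -518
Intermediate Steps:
G(g) = g + g**2 (G(g) = g**2 + g = g + g**2)
1932 - G(49) = 1932 - 49*(1 + 49) = 1932 - 49*50 = 1932 - 1*2450 = 1932 - 2450 = -518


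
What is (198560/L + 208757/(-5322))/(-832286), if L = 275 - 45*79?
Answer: 21768241/181606469772 ≈ 0.00011986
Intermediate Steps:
L = -3280 (L = 275 - 3555 = -3280)
(198560/L + 208757/(-5322))/(-832286) = (198560/(-3280) + 208757/(-5322))/(-832286) = (198560*(-1/3280) + 208757*(-1/5322))*(-1/832286) = (-2482/41 - 208757/5322)*(-1/832286) = -21768241/218202*(-1/832286) = 21768241/181606469772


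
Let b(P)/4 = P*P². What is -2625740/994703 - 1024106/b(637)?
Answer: -1357884861687699/514211423407318 ≈ -2.6407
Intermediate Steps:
b(P) = 4*P³ (b(P) = 4*(P*P²) = 4*P³)
-2625740/994703 - 1024106/b(637) = -2625740/994703 - 1024106/(4*637³) = -2625740*1/994703 - 1024106/(4*258474853) = -2625740/994703 - 1024106/1033899412 = -2625740/994703 - 1024106*1/1033899412 = -2625740/994703 - 512053/516949706 = -1357884861687699/514211423407318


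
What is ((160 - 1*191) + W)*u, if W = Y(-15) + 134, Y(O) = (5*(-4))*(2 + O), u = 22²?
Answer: 175692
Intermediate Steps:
u = 484
Y(O) = -40 - 20*O (Y(O) = -20*(2 + O) = -40 - 20*O)
W = 394 (W = (-40 - 20*(-15)) + 134 = (-40 + 300) + 134 = 260 + 134 = 394)
((160 - 1*191) + W)*u = ((160 - 1*191) + 394)*484 = ((160 - 191) + 394)*484 = (-31 + 394)*484 = 363*484 = 175692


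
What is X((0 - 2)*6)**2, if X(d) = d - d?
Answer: 0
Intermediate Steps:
X(d) = 0
X((0 - 2)*6)**2 = 0**2 = 0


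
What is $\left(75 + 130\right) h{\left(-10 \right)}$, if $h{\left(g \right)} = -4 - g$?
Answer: $1230$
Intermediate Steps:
$\left(75 + 130\right) h{\left(-10 \right)} = \left(75 + 130\right) \left(-4 - -10\right) = 205 \left(-4 + 10\right) = 205 \cdot 6 = 1230$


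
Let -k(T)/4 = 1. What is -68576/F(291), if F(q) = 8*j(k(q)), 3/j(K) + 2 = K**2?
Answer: -120008/3 ≈ -40003.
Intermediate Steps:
k(T) = -4 (k(T) = -4*1 = -4)
j(K) = 3/(-2 + K**2)
F(q) = 12/7 (F(q) = 8*(3/(-2 + (-4)**2)) = 8*(3/(-2 + 16)) = 8*(3/14) = 12/7)
-68576/F(291) = -68576/12/7 = -68576*7/12 = -120008/3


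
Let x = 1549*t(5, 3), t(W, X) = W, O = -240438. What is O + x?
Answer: -232693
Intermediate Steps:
x = 7745 (x = 1549*5 = 7745)
O + x = -240438 + 7745 = -232693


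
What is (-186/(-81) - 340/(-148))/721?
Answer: 4589/720279 ≈ 0.0063711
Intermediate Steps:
(-186/(-81) - 340/(-148))/721 = (-186*(-1/81) - 340*(-1/148))*(1/721) = (62/27 + 85/37)*(1/721) = (4589/999)*(1/721) = 4589/720279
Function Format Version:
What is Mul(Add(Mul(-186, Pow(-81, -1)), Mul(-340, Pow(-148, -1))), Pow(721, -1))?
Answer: Rational(4589, 720279) ≈ 0.0063711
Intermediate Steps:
Mul(Add(Mul(-186, Pow(-81, -1)), Mul(-340, Pow(-148, -1))), Pow(721, -1)) = Mul(Add(Mul(-186, Rational(-1, 81)), Mul(-340, Rational(-1, 148))), Rational(1, 721)) = Mul(Add(Rational(62, 27), Rational(85, 37)), Rational(1, 721)) = Mul(Rational(4589, 999), Rational(1, 721)) = Rational(4589, 720279)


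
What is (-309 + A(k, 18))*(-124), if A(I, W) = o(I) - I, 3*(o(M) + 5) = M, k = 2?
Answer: 117304/3 ≈ 39101.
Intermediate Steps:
o(M) = -5 + M/3
A(I, W) = -5 - 2*I/3 (A(I, W) = (-5 + I/3) - I = -5 - 2*I/3)
(-309 + A(k, 18))*(-124) = (-309 + (-5 - ⅔*2))*(-124) = (-309 + (-5 - 4/3))*(-124) = (-309 - 19/3)*(-124) = -946/3*(-124) = 117304/3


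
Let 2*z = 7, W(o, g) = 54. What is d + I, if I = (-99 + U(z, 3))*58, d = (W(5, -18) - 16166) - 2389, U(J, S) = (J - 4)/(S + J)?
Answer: -315217/13 ≈ -24247.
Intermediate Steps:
z = 7/2 (z = (½)*7 = 7/2 ≈ 3.5000)
U(J, S) = (-4 + J)/(J + S)
d = -18501 (d = (54 - 16166) - 2389 = -16112 - 2389 = -18501)
I = -74704/13 (I = (-99 + (-4 + 7/2)/(7/2 + 3))*58 = (-99 - ½/(13/2))*58 = (-99 + (2/13)*(-½))*58 = (-99 - 1/13)*58 = -1288/13*58 = -74704/13 ≈ -5746.5)
d + I = -18501 - 74704/13 = -315217/13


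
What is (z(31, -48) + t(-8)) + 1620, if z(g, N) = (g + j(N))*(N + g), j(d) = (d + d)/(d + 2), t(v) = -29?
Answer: 23656/23 ≈ 1028.5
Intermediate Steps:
j(d) = 2*d/(2 + d) (j(d) = (2*d)/(2 + d) = 2*d/(2 + d))
z(g, N) = (N + g)*(g + 2*N/(2 + N)) (z(g, N) = (g + 2*N/(2 + N))*(N + g) = (N + g)*(g + 2*N/(2 + N)))
(z(31, -48) + t(-8)) + 1620 = ((2*(-48)² + 2*(-48)*31 + 31*(2 - 48)*(-48 + 31))/(2 - 48) - 29) + 1620 = ((2*2304 - 2976 + 31*(-46)*(-17))/(-46) - 29) + 1620 = (-(4608 - 2976 + 24242)/46 - 29) + 1620 = (-1/46*25874 - 29) + 1620 = (-12937/23 - 29) + 1620 = -13604/23 + 1620 = 23656/23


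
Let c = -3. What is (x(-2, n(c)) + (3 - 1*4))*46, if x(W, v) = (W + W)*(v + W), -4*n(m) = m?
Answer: 184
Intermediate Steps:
n(m) = -m/4
x(W, v) = 2*W*(W + v) (x(W, v) = (2*W)*(W + v) = 2*W*(W + v))
(x(-2, n(c)) + (3 - 1*4))*46 = (2*(-2)*(-2 - 1/4*(-3)) + (3 - 1*4))*46 = (2*(-2)*(-2 + 3/4) + (3 - 4))*46 = (2*(-2)*(-5/4) - 1)*46 = (5 - 1)*46 = 4*46 = 184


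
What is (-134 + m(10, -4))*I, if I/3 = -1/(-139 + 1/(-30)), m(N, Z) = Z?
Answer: -12420/4171 ≈ -2.9777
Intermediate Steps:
I = 90/4171 (I = 3*(-1/(-139 + 1/(-30))) = 3*(-1/(-139 - 1/30)) = 3*(-1/(-4171/30)) = 3*(-1*(-30/4171)) = 3*(30/4171) = 90/4171 ≈ 0.021578)
(-134 + m(10, -4))*I = (-134 - 4)*(90/4171) = -138*90/4171 = -12420/4171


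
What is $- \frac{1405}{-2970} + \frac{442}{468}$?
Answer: $\frac{421}{297} \approx 1.4175$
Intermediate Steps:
$- \frac{1405}{-2970} + \frac{442}{468} = \left(-1405\right) \left(- \frac{1}{2970}\right) + 442 \cdot \frac{1}{468} = \frac{281}{594} + \frac{17}{18} = \frac{421}{297}$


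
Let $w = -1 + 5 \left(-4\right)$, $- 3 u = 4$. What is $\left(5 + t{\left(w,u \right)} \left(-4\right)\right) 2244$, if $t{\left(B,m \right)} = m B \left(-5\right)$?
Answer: $1267860$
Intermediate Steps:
$u = - \frac{4}{3}$ ($u = \left(- \frac{1}{3}\right) 4 = - \frac{4}{3} \approx -1.3333$)
$w = -21$ ($w = -1 - 20 = -21$)
$t{\left(B,m \right)} = - 5 B m$ ($t{\left(B,m \right)} = B m \left(-5\right) = - 5 B m$)
$\left(5 + t{\left(w,u \right)} \left(-4\right)\right) 2244 = \left(5 + \left(-5\right) \left(-21\right) \left(- \frac{4}{3}\right) \left(-4\right)\right) 2244 = \left(5 - -560\right) 2244 = \left(5 + 560\right) 2244 = 565 \cdot 2244 = 1267860$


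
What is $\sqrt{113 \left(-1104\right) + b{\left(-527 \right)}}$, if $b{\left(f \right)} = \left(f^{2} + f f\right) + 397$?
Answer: $\sqrt{431103} \approx 656.58$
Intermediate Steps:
$b{\left(f \right)} = 397 + 2 f^{2}$ ($b{\left(f \right)} = \left(f^{2} + f^{2}\right) + 397 = 2 f^{2} + 397 = 397 + 2 f^{2}$)
$\sqrt{113 \left(-1104\right) + b{\left(-527 \right)}} = \sqrt{113 \left(-1104\right) + \left(397 + 2 \left(-527\right)^{2}\right)} = \sqrt{-124752 + \left(397 + 2 \cdot 277729\right)} = \sqrt{-124752 + \left(397 + 555458\right)} = \sqrt{-124752 + 555855} = \sqrt{431103}$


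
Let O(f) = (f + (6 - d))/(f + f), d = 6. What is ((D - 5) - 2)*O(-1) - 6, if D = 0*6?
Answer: -19/2 ≈ -9.5000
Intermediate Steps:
D = 0
O(f) = ½ (O(f) = (f + (6 - 1*6))/(f + f) = (f + (6 - 6))/((2*f)) = (f + 0)*(1/(2*f)) = f*(1/(2*f)) = ½)
((D - 5) - 2)*O(-1) - 6 = ((0 - 5) - 2)*(½) - 6 = (-5 - 2)*(½) - 6 = -7*½ - 6 = -7/2 - 6 = -19/2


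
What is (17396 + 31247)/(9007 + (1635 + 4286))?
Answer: 48643/14928 ≈ 3.2585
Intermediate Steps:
(17396 + 31247)/(9007 + (1635 + 4286)) = 48643/(9007 + 5921) = 48643/14928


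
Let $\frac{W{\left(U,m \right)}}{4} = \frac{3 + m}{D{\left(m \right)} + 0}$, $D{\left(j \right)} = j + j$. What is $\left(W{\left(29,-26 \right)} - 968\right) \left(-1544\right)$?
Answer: $\frac{19394184}{13} \approx 1.4919 \cdot 10^{6}$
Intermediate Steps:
$D{\left(j \right)} = 2 j$
$W{\left(U,m \right)} = \frac{2 \left(3 + m\right)}{m}$ ($W{\left(U,m \right)} = 4 \frac{3 + m}{2 m + 0} = 4 \frac{3 + m}{2 m} = \frac{2 \left(3 + m\right)}{m}$)
$\left(W{\left(29,-26 \right)} - 968\right) \left(-1544\right) = \left(\left(2 + \frac{6}{-26}\right) - 968\right) \left(-1544\right) = \left(\left(2 + 6 \left(- \frac{1}{26}\right)\right) - 968\right) \left(-1544\right) = \left(\left(2 - \frac{3}{13}\right) - 968\right) \left(-1544\right) = \left(\frac{23}{13} - 968\right) \left(-1544\right) = \left(- \frac{12561}{13}\right) \left(-1544\right) = \frac{19394184}{13}$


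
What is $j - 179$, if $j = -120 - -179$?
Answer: $-120$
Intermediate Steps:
$j = 59$ ($j = -120 + 179 = 59$)
$j - 179 = 59 - 179 = -120$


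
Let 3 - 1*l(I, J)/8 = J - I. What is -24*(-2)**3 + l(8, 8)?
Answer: 216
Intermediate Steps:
l(I, J) = 24 - 8*J + 8*I (l(I, J) = 24 - 8*(J - I) = 24 + (-8*J + 8*I) = 24 - 8*J + 8*I)
-24*(-2)**3 + l(8, 8) = -24*(-2)**3 + (24 - 8*8 + 8*8) = -24*(-8) + (24 - 64 + 64) = 192 + 24 = 216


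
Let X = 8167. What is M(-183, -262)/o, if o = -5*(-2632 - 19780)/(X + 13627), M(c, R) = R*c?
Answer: 261233781/28015 ≈ 9324.8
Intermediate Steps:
o = 56030/10897 (o = -5*(-2632 - 19780)/(8167 + 13627) = -(-112060)/21794 = -5*(-11206/10897) = 56030/10897 ≈ 5.1418)
M(-183, -262)/o = (-262*(-183))/(56030/10897) = 47946*(10897/56030) = 261233781/28015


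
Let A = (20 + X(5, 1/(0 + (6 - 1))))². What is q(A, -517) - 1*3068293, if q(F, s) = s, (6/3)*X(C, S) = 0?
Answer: -3068810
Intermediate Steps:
X(C, S) = 0 (X(C, S) = (½)*0 = 0)
A = 400 (A = (20 + 0)² = 20² = 400)
q(A, -517) - 1*3068293 = -517 - 1*3068293 = -517 - 3068293 = -3068810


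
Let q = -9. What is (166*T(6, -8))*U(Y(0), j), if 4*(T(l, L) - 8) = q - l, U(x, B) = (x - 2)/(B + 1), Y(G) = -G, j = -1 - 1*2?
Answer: 1411/2 ≈ 705.50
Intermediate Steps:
j = -3 (j = -1 - 2 = -3)
U(x, B) = (-2 + x)/(1 + B)
T(l, L) = 23/4 - l/4 (T(l, L) = 8 + (-9 - l)/4 = 8 + (-9/4 - l/4) = 23/4 - l/4)
(166*T(6, -8))*U(Y(0), j) = (166*(23/4 - ¼*6))*((-2 - 1*0)/(1 - 3)) = (166*(23/4 - 3/2))*((-2 + 0)/(-2)) = (166*(17/4))*(-½*(-2)) = (1411/2)*1 = 1411/2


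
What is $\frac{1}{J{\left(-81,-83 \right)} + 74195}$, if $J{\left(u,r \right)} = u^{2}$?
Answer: $\frac{1}{80756} \approx 1.2383 \cdot 10^{-5}$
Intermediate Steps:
$\frac{1}{J{\left(-81,-83 \right)} + 74195} = \frac{1}{\left(-81\right)^{2} + 74195} = \frac{1}{6561 + 74195} = \frac{1}{80756}$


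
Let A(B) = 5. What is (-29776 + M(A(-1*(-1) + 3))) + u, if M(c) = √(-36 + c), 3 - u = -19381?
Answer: -10392 + I*√31 ≈ -10392.0 + 5.5678*I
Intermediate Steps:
u = 19384 (u = 3 - 1*(-19381) = 3 + 19381 = 19384)
(-29776 + M(A(-1*(-1) + 3))) + u = (-29776 + √(-36 + 5)) + 19384 = (-29776 + √(-31)) + 19384 = (-29776 + I*√31) + 19384 = -10392 + I*√31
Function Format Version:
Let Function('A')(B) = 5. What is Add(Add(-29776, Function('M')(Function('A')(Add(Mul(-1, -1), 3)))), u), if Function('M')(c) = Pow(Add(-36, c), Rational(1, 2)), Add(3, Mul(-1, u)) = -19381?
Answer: Add(-10392, Mul(I, Pow(31, Rational(1, 2)))) ≈ Add(-10392., Mul(5.5678, I))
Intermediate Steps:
u = 19384 (u = Add(3, Mul(-1, -19381)) = Add(3, 19381) = 19384)
Add(Add(-29776, Function('M')(Function('A')(Add(Mul(-1, -1), 3)))), u) = Add(Add(-29776, Pow(Add(-36, 5), Rational(1, 2))), 19384) = Add(Add(-29776, Pow(-31, Rational(1, 2))), 19384) = Add(Add(-29776, Mul(I, Pow(31, Rational(1, 2)))), 19384) = Add(-10392, Mul(I, Pow(31, Rational(1, 2))))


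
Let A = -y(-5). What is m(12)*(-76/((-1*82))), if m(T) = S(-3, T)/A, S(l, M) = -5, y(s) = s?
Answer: -38/41 ≈ -0.92683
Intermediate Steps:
A = 5 (A = -1*(-5) = 5)
m(T) = -1 (m(T) = -5/5 = -5*⅕ = -1)
m(12)*(-76/((-1*82))) = -(-76)/((-1*82)) = -(-76)/(-82) = -(-76)*(-1)/82 = -1*38/41 = -38/41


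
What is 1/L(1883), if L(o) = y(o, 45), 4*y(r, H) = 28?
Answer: ⅐ ≈ 0.14286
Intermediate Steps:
y(r, H) = 7 (y(r, H) = (¼)*28 = 7)
L(o) = 7
1/L(1883) = 1/7 = ⅐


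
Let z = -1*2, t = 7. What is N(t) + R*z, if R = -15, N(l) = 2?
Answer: 32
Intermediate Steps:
z = -2
N(t) + R*z = 2 - 15*(-2) = 2 + 30 = 32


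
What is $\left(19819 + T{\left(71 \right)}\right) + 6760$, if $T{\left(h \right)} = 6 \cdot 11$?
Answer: $26645$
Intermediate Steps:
$T{\left(h \right)} = 66$
$\left(19819 + T{\left(71 \right)}\right) + 6760 = \left(19819 + 66\right) + 6760 = 19885 + 6760 = 26645$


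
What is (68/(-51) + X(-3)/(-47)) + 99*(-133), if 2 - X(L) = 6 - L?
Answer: -1856714/141 ≈ -13168.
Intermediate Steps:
X(L) = -4 + L (X(L) = 2 - (6 - L) = 2 + (-6 + L) = -4 + L)
(68/(-51) + X(-3)/(-47)) + 99*(-133) = (68/(-51) + (-4 - 3)/(-47)) + 99*(-133) = (68*(-1/51) - 7*(-1/47)) - 13167 = (-4/3 + 7/47) - 13167 = -167/141 - 13167 = -1856714/141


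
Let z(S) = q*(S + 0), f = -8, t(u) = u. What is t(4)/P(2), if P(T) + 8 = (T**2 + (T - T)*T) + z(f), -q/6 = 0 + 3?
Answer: 1/35 ≈ 0.028571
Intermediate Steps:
q = -18 (q = -6*(0 + 3) = -6*3 = -18)
z(S) = -18*S (z(S) = -18*(S + 0) = -18*S)
P(T) = 136 + T**2 (P(T) = -8 + ((T**2 + (T - T)*T) - 18*(-8)) = -8 + ((T**2 + 0*T) + 144) = -8 + ((T**2 + 0) + 144) = -8 + (T**2 + 144) = -8 + (144 + T**2) = 136 + T**2)
t(4)/P(2) = 4/(136 + 2**2) = 4/(136 + 4) = 4/140 = 4*(1/140) = 1/35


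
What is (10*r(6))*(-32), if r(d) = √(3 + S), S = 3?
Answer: -320*√6 ≈ -783.84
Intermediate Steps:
r(d) = √6 (r(d) = √(3 + 3) = √6)
(10*r(6))*(-32) = (10*√6)*(-32) = -320*√6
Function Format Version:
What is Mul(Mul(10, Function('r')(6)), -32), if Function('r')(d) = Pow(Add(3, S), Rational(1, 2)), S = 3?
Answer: Mul(-320, Pow(6, Rational(1, 2))) ≈ -783.84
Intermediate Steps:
Function('r')(d) = Pow(6, Rational(1, 2)) (Function('r')(d) = Pow(Add(3, 3), Rational(1, 2)) = Pow(6, Rational(1, 2)))
Mul(Mul(10, Function('r')(6)), -32) = Mul(Mul(10, Pow(6, Rational(1, 2))), -32) = Mul(-320, Pow(6, Rational(1, 2)))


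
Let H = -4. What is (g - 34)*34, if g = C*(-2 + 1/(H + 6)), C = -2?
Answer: -1054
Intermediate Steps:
g = 3 (g = -2*(-2 + 1/(-4 + 6)) = -2*(-2 + 1/2) = -2*(-2 + ½) = -2*(-3/2) = 3)
(g - 34)*34 = (3 - 34)*34 = -31*34 = -1054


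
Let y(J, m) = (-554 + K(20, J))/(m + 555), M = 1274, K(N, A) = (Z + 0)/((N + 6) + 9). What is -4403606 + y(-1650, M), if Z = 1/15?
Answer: -4228452862199/960225 ≈ -4.4036e+6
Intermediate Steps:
Z = 1/15 ≈ 0.066667
K(N, A) = 1/(15*(15 + N)) (K(N, A) = (1/15 + 0)/((N + 6) + 9) = 1/(15*((6 + N) + 9)) = 1/(15*(15 + N)))
y(J, m) = -290849/(525*(555 + m)) (y(J, m) = (-554 + 1/(15*(15 + 20)))/(m + 555) = (-554 + (1/15)/35)/(555 + m) = (-554 + (1/15)*(1/35))/(555 + m) = (-554 + 1/525)/(555 + m) = -290849/(525*(555 + m)))
-4403606 + y(-1650, M) = -4403606 - 290849/(291375 + 525*1274) = -4403606 - 290849/(291375 + 668850) = -4403606 - 290849/960225 = -4228452862199/960225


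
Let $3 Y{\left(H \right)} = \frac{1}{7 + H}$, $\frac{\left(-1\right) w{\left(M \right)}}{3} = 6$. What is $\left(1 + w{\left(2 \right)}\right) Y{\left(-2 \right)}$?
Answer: $- \frac{17}{15} \approx -1.1333$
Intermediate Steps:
$w{\left(M \right)} = -18$ ($w{\left(M \right)} = \left(-3\right) 6 = -18$)
$Y{\left(H \right)} = \frac{1}{3 \left(7 + H\right)}$
$\left(1 + w{\left(2 \right)}\right) Y{\left(-2 \right)} = \left(1 - 18\right) \frac{1}{3 \left(7 - 2\right)} = - 17 \frac{1}{3 \cdot 5} = - 17 \cdot \frac{1}{3} \cdot \frac{1}{5} = \left(-17\right) \frac{1}{15} = - \frac{17}{15}$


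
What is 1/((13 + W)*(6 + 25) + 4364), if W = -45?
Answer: 1/3372 ≈ 0.00029656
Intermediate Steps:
1/((13 + W)*(6 + 25) + 4364) = 1/((13 - 45)*(6 + 25) + 4364) = 1/(-32*31 + 4364) = 1/(-992 + 4364) = 1/3372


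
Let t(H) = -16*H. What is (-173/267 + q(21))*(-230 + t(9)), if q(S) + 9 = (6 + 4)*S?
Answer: -20006756/267 ≈ -74932.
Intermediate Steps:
q(S) = -9 + 10*S (q(S) = -9 + (6 + 4)*S = -9 + 10*S)
(-173/267 + q(21))*(-230 + t(9)) = (-173/267 + (-9 + 10*21))*(-230 - 16*9) = (-173*1/267 + (-9 + 210))*(-230 - 144) = (-173/267 + 201)*(-374) = (53494/267)*(-374) = -20006756/267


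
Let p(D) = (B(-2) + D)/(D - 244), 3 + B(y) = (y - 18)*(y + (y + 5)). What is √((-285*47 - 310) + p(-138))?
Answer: I*√1999826918/382 ≈ 117.07*I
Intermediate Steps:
B(y) = -3 + (-18 + y)*(5 + 2*y) (B(y) = -3 + (y - 18)*(y + (y + 5)) = -3 + (-18 + y)*(y + (5 + y)) = -3 + (-18 + y)*(5 + 2*y))
p(D) = (-23 + D)/(-244 + D) (p(D) = ((-93 - 31*(-2) + 2*(-2)²) + D)/(D - 244) = ((-93 + 62 + 2*4) + D)/(-244 + D) = ((-93 + 62 + 8) + D)/(-244 + D) = (-23 + D)/(-244 + D))
√((-285*47 - 310) + p(-138)) = √((-285*47 - 310) + (-23 - 138)/(-244 - 138)) = √((-13395 - 310) - 161/(-382)) = √(-13705 - 1/382*(-161)) = √(-13705 + 161/382) = √(-5235149/382) = I*√1999826918/382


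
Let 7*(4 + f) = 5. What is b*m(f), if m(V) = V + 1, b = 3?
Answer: -48/7 ≈ -6.8571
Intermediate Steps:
f = -23/7 (f = -4 + (⅐)*5 = -4 + 5/7 = -23/7 ≈ -3.2857)
m(V) = 1 + V
b*m(f) = 3*(1 - 23/7) = 3*(-16/7) = -48/7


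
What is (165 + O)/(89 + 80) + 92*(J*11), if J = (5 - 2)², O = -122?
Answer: 1539295/169 ≈ 9108.3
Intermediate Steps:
J = 9 (J = 3² = 9)
(165 + O)/(89 + 80) + 92*(J*11) = (165 - 122)/(89 + 80) + 92*(9*11) = 43/169 + 92*99 = 43*(1/169) + 9108 = 43/169 + 9108 = 1539295/169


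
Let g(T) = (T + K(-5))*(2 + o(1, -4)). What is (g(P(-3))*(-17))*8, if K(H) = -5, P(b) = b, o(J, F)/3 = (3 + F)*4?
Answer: -10880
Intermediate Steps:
o(J, F) = 36 + 12*F (o(J, F) = 3*((3 + F)*4) = 3*(12 + 4*F) = 36 + 12*F)
g(T) = 50 - 10*T (g(T) = (T - 5)*(2 + (36 + 12*(-4))) = (-5 + T)*(2 + (36 - 48)) = (-5 + T)*(2 - 12) = (-5 + T)*(-10) = 50 - 10*T)
(g(P(-3))*(-17))*8 = ((50 - 10*(-3))*(-17))*8 = ((50 + 30)*(-17))*8 = (80*(-17))*8 = -1360*8 = -10880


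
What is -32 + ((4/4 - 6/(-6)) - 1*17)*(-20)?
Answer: 268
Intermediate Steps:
-32 + ((4/4 - 6/(-6)) - 1*17)*(-20) = -32 + ((4*(1/4) - 6*(-1/6)) - 17)*(-20) = -32 + ((1 + 1) - 17)*(-20) = -32 + (2 - 17)*(-20) = -32 - 15*(-20) = -32 + 300 = 268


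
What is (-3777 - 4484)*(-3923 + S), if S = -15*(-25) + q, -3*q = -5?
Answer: 87888779/3 ≈ 2.9296e+7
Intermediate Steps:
q = 5/3 (q = -⅓*(-5) = 5/3 ≈ 1.6667)
S = 1130/3 (S = -15*(-25) + 5/3 = 375 + 5/3 = 1130/3 ≈ 376.67)
(-3777 - 4484)*(-3923 + S) = (-3777 - 4484)*(-3923 + 1130/3) = -8261*(-10639/3) = 87888779/3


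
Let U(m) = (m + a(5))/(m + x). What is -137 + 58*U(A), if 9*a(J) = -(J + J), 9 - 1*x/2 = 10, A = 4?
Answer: -479/9 ≈ -53.222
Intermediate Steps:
x = -2 (x = 18 - 2*10 = 18 - 20 = -2)
a(J) = -2*J/9 (a(J) = (-(J + J))/9 = (-2*J)/9 = -2*J/9)
U(m) = (-10/9 + m)/(-2 + m) (U(m) = (m - 2/9*5)/(m - 2) = (m - 10/9)/(-2 + m) = (-10/9 + m)/(-2 + m))
-137 + 58*U(A) = -137 + 58*((-10/9 + 4)/(-2 + 4)) = -137 + 58*((26/9)/2) = -137 + 58*((½)*(26/9)) = -137 + 58*(13/9) = -137 + 754/9 = -479/9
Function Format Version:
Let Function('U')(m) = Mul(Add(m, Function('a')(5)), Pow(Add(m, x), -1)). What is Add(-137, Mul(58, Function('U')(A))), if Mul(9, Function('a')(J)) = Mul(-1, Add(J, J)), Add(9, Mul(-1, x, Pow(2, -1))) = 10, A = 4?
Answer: Rational(-479, 9) ≈ -53.222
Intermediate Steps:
x = -2 (x = Add(18, Mul(-2, 10)) = Add(18, -20) = -2)
Function('a')(J) = Mul(Rational(-2, 9), J) (Function('a')(J) = Mul(Rational(1, 9), Mul(-1, Add(J, J))) = Mul(Rational(1, 9), Mul(-1, Mul(2, J))) = Mul(Rational(1, 9), Mul(-2, J)) = Mul(Rational(-2, 9), J))
Function('U')(m) = Mul(Pow(Add(-2, m), -1), Add(Rational(-10, 9), m)) (Function('U')(m) = Mul(Add(m, Mul(Rational(-2, 9), 5)), Pow(Add(m, -2), -1)) = Mul(Add(m, Rational(-10, 9)), Pow(Add(-2, m), -1)) = Mul(Add(Rational(-10, 9), m), Pow(Add(-2, m), -1)) = Mul(Pow(Add(-2, m), -1), Add(Rational(-10, 9), m)))
Add(-137, Mul(58, Function('U')(A))) = Add(-137, Mul(58, Mul(Pow(Add(-2, 4), -1), Add(Rational(-10, 9), 4)))) = Add(-137, Mul(58, Mul(Pow(2, -1), Rational(26, 9)))) = Add(-137, Mul(58, Mul(Rational(1, 2), Rational(26, 9)))) = Add(-137, Mul(58, Rational(13, 9))) = Add(-137, Rational(754, 9)) = Rational(-479, 9)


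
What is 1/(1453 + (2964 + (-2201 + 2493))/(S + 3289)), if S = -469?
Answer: 705/1025179 ≈ 0.00068768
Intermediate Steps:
1/(1453 + (2964 + (-2201 + 2493))/(S + 3289)) = 1/(1453 + (2964 + (-2201 + 2493))/(-469 + 3289)) = 1/(1453 + (2964 + 292)/2820) = 1/(1453 + 3256*(1/2820)) = 1/(1453 + 814/705) = 1/(1025179/705) = 705/1025179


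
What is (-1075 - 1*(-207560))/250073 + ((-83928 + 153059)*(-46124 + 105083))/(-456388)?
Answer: -1019176960281737/114130316324 ≈ -8929.9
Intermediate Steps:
(-1075 - 1*(-207560))/250073 + ((-83928 + 153059)*(-46124 + 105083))/(-456388) = (-1075 + 207560)*(1/250073) + (69131*58959)*(-1/456388) = 206485*(1/250073) + 4075894629*(-1/456388) = 206485/250073 - 4075894629/456388 = -1019176960281737/114130316324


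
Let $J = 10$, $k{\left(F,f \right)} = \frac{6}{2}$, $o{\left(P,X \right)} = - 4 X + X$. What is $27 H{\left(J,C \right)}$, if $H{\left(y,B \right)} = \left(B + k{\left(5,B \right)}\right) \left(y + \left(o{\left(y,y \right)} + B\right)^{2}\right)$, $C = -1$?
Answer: $52434$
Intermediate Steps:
$o{\left(P,X \right)} = - 3 X$
$k{\left(F,f \right)} = 3$ ($k{\left(F,f \right)} = 6 \cdot \frac{1}{2} = 3$)
$H{\left(y,B \right)} = \left(3 + B\right) \left(y + \left(B - 3 y\right)^{2}\right)$ ($H{\left(y,B \right)} = \left(B + 3\right) \left(y + \left(- 3 y + B\right)^{2}\right) = \left(3 + B\right) \left(y + \left(B - 3 y\right)^{2}\right)$)
$27 H{\left(J,C \right)} = 27 \left(3 \cdot 10 + 3 \left(-1 - 30\right)^{2} - 10 - \left(-1 - 30\right)^{2}\right) = 27 \left(30 + 3 \left(-1 - 30\right)^{2} - 10 - \left(-1 - 30\right)^{2}\right) = 27 \left(30 + 3 \left(-31\right)^{2} - 10 - \left(-31\right)^{2}\right) = 27 \left(30 + 3 \cdot 961 - 10 - 961\right) = 27 \left(30 + 2883 - 10 - 961\right) = 27 \cdot 1942 = 52434$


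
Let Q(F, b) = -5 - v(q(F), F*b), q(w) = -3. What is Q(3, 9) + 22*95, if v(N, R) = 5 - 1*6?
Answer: 2086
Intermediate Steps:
v(N, R) = -1 (v(N, R) = 5 - 6 = -1)
Q(F, b) = -4 (Q(F, b) = -5 - 1*(-1) = -5 + 1 = -4)
Q(3, 9) + 22*95 = -4 + 22*95 = -4 + 2090 = 2086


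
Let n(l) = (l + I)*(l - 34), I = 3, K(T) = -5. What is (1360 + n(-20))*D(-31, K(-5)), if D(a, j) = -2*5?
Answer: -22780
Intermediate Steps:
D(a, j) = -10
n(l) = (-34 + l)*(3 + l) (n(l) = (l + 3)*(l - 34) = (3 + l)*(-34 + l) = (-34 + l)*(3 + l))
(1360 + n(-20))*D(-31, K(-5)) = (1360 + (-102 + (-20)² - 31*(-20)))*(-10) = (1360 + (-102 + 400 + 620))*(-10) = (1360 + 918)*(-10) = 2278*(-10) = -22780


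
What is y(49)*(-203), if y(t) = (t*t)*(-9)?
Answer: 4386627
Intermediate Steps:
y(t) = -9*t**2 (y(t) = t**2*(-9) = -9*t**2)
y(49)*(-203) = -9*49**2*(-203) = -9*2401*(-203) = -21609*(-203) = 4386627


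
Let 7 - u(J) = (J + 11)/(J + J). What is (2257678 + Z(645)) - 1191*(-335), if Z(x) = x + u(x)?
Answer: 1713967847/645 ≈ 2.6573e+6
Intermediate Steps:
u(J) = 7 - (11 + J)/(2*J) (u(J) = 7 - (J + 11)/(J + J) = 7 - (11 + J)/(2*J))
Z(x) = x + (-11 + 13*x)/(2*x)
(2257678 + Z(645)) - 1191*(-335) = (2257678 + (13/2 + 645 - 11/2/645)) - 1191*(-335) = (2257678 + (13/2 + 645 - 11/2*1/645)) + 398985 = (2257678 + (13/2 + 645 - 11/1290)) + 398985 = (2257678 + 420212/645) + 398985 = 1456622522/645 + 398985 = 1713967847/645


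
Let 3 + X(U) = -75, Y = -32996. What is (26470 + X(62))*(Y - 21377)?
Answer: -1435012216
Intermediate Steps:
X(U) = -78 (X(U) = -3 - 75 = -78)
(26470 + X(62))*(Y - 21377) = (26470 - 78)*(-32996 - 21377) = 26392*(-54373) = -1435012216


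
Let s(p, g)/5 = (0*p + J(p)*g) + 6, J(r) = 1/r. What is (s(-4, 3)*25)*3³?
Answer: 70875/4 ≈ 17719.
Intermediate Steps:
J(r) = 1/r
s(p, g) = 30 + 5*g/p (s(p, g) = 5*((0*p + g/p) + 6) = 5*((0 + g/p) + 6) = 5*(g/p + 6) = 5*(6 + g/p) = 30 + 5*g/p)
(s(-4, 3)*25)*3³ = ((30 + 5*3/(-4))*25)*3³ = ((30 + 5*3*(-¼))*25)*27 = ((30 - 15/4)*25)*27 = ((105/4)*25)*27 = (2625/4)*27 = 70875/4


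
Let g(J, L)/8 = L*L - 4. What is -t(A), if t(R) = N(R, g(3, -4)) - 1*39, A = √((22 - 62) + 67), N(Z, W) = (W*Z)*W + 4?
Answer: 35 - 27648*√3 ≈ -47853.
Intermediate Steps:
g(J, L) = -32 + 8*L² (g(J, L) = 8*(L*L - 4) = 8*(L² - 4) = 8*(-4 + L²) = -32 + 8*L²)
N(Z, W) = 4 + Z*W² (N(Z, W) = Z*W² + 4 = 4 + Z*W²)
A = 3*√3 (A = √(-40 + 67) = √27 = 3*√3 ≈ 5.1962)
t(R) = -35 + 9216*R (t(R) = (4 + R*(-32 + 8*(-4)²)²) - 1*39 = (4 + R*(-32 + 8*16)²) - 39 = (4 + R*(-32 + 128)²) - 39 = (4 + R*96²) - 39 = (4 + R*9216) - 39 = (4 + 9216*R) - 39 = -35 + 9216*R)
-t(A) = -(-35 + 9216*(3*√3)) = -(-35 + 27648*√3) = 35 - 27648*√3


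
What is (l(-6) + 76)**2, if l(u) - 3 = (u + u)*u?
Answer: 22801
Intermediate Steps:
l(u) = 3 + 2*u**2 (l(u) = 3 + (u + u)*u = 3 + (2*u)*u = 3 + 2*u**2)
(l(-6) + 76)**2 = ((3 + 2*(-6)**2) + 76)**2 = ((3 + 2*36) + 76)**2 = ((3 + 72) + 76)**2 = (75 + 76)**2 = 151**2 = 22801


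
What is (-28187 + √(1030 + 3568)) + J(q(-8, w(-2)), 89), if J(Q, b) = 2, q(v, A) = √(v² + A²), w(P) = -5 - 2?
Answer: -28185 + 11*√38 ≈ -28117.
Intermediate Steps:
w(P) = -7
q(v, A) = √(A² + v²)
(-28187 + √(1030 + 3568)) + J(q(-8, w(-2)), 89) = (-28187 + √(1030 + 3568)) + 2 = (-28187 + √4598) + 2 = (-28187 + 11*√38) + 2 = -28185 + 11*√38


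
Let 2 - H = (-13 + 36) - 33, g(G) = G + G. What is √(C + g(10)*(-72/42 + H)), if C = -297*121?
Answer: 3*I*√194537/7 ≈ 189.03*I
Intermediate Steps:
g(G) = 2*G
H = 12 (H = 2 - ((-13 + 36) - 33) = 2 - (23 - 33) = 2 - 1*(-10) = 2 + 10 = 12)
C = -35937
√(C + g(10)*(-72/42 + H)) = √(-35937 + (2*10)*(-72/42 + 12)) = √(-35937 + 20*(-72*1/42 + 12)) = √(-35937 + 20*(-12/7 + 12)) = √(-35937 + 20*(72/7)) = √(-35937 + 1440/7) = √(-250119/7) = 3*I*√194537/7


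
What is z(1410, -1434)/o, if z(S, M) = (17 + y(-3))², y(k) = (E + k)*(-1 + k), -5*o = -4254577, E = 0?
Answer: 4205/4254577 ≈ 0.00098835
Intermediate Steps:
o = 4254577/5 (o = -⅕*(-4254577) = 4254577/5 ≈ 8.5092e+5)
y(k) = k*(-1 + k) (y(k) = (0 + k)*(-1 + k) = k*(-1 + k))
z(S, M) = 841 (z(S, M) = (17 - 3*(-1 - 3))² = (17 - 3*(-4))² = (17 + 12)² = 29² = 841)
z(1410, -1434)/o = 841/(4254577/5) = 841*(5/4254577) = 4205/4254577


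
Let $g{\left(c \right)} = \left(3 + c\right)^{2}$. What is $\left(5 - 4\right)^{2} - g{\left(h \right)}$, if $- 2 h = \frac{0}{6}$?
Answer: $-8$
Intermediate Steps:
$h = 0$ ($h = - \frac{0 \cdot \frac{1}{6}}{2} = \left(- \frac{1}{2}\right) 0 = 0$)
$\left(5 - 4\right)^{2} - g{\left(h \right)} = \left(5 - 4\right)^{2} - \left(3 + 0\right)^{2} = 1^{2} - 3^{2} = 1 - 9 = -8$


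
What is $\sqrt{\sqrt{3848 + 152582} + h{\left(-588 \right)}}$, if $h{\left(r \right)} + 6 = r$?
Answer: $\sqrt{-594 + \sqrt{156430}} \approx 14.089 i$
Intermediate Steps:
$h{\left(r \right)} = -6 + r$
$\sqrt{\sqrt{3848 + 152582} + h{\left(-588 \right)}} = \sqrt{\sqrt{3848 + 152582} - 594} = \sqrt{\sqrt{156430} - 594} = \sqrt{-594 + \sqrt{156430}}$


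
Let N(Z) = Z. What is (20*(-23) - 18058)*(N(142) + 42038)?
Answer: -781089240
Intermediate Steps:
(20*(-23) - 18058)*(N(142) + 42038) = (20*(-23) - 18058)*(142 + 42038) = (-460 - 18058)*42180 = -18518*42180 = -781089240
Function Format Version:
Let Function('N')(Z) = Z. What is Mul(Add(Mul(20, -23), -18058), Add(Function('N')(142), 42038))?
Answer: -781089240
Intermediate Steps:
Mul(Add(Mul(20, -23), -18058), Add(Function('N')(142), 42038)) = Mul(Add(Mul(20, -23), -18058), Add(142, 42038)) = Mul(Add(-460, -18058), 42180) = Mul(-18518, 42180) = -781089240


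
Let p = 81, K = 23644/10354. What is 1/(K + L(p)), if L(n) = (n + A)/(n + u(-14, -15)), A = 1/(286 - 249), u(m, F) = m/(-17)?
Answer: 266444659/872293856 ≈ 0.30545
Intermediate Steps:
u(m, F) = -m/17 (u(m, F) = m*(-1/17) = -m/17)
A = 1/37 ≈ 0.027027
K = 11822/5177 (K = 23644*(1/10354) = 11822/5177 ≈ 2.2836)
L(n) = (1/37 + n)/(14/17 + n) (L(n) = (n + 1/37)/(n - 1/17*(-14)) = (1/37 + n)/(n + 14/17) = (1/37 + n)/(14/17 + n))
1/(K + L(p)) = 1/(11822/5177 + 17*(1 + 37*81)/(37*(14 + 17*81))) = 1/(11822/5177 + 17*(1 + 2997)/(37*(14 + 1377))) = 1/(11822/5177 + (17/37)*2998/1391) = 1/(11822/5177 + (17/37)*(1/1391)*2998) = 1/(11822/5177 + 50966/51467) = 1/(872293856/266444659) = 266444659/872293856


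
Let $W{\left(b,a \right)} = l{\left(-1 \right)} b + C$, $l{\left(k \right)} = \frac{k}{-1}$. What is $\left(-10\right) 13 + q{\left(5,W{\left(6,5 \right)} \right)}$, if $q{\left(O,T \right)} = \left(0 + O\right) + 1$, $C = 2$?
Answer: $-124$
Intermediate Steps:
$l{\left(k \right)} = - k$ ($l{\left(k \right)} = k \left(-1\right) = - k$)
$W{\left(b,a \right)} = 2 + b$ ($W{\left(b,a \right)} = \left(-1\right) \left(-1\right) b + 2 = 1 b + 2 = b + 2 = 2 + b$)
$q{\left(O,T \right)} = 1 + O$ ($q{\left(O,T \right)} = O + 1 = 1 + O$)
$\left(-10\right) 13 + q{\left(5,W{\left(6,5 \right)} \right)} = \left(-10\right) 13 + \left(1 + 5\right) = -130 + 6 = -124$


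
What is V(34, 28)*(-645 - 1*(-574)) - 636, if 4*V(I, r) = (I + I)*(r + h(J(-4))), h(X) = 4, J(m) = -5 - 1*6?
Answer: -39260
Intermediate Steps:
J(m) = -11 (J(m) = -5 - 6 = -11)
V(I, r) = I*(4 + r)/2 (V(I, r) = ((I + I)*(r + 4))/4 = ((2*I)*(4 + r))/4 = (2*I*(4 + r))/4 = I*(4 + r)/2)
V(34, 28)*(-645 - 1*(-574)) - 636 = ((½)*34*(4 + 28))*(-645 - 1*(-574)) - 636 = ((½)*34*32)*(-645 + 574) - 636 = 544*(-71) - 636 = -38624 - 636 = -39260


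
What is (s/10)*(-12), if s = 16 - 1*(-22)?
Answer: -228/5 ≈ -45.600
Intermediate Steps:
s = 38 (s = 16 + 22 = 38)
(s/10)*(-12) = (38/10)*(-12) = ((1/10)*38)*(-12) = (19/5)*(-12) = -228/5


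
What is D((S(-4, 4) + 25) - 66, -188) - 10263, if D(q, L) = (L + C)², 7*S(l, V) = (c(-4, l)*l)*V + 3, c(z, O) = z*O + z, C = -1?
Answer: 25458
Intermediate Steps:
c(z, O) = z + O*z (c(z, O) = O*z + z = z + O*z)
S(l, V) = 3/7 + V*l*(-4 - 4*l)/7 (S(l, V) = (((-4*(1 + l))*l)*V + 3)/7 = (((-4 - 4*l)*l)*V + 3)/7 = ((l*(-4 - 4*l))*V + 3)/7 = (V*l*(-4 - 4*l) + 3)/7 = (3 + V*l*(-4 - 4*l))/7 = 3/7 + V*l*(-4 - 4*l)/7)
D(q, L) = (-1 + L)² (D(q, L) = (L - 1)² = (-1 + L)²)
D((S(-4, 4) + 25) - 66, -188) - 10263 = (-1 - 188)² - 10263 = (-189)² - 10263 = 35721 - 10263 = 25458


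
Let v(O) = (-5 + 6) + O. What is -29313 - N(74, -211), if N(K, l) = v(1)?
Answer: -29315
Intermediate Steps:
v(O) = 1 + O
N(K, l) = 2 (N(K, l) = 1 + 1 = 2)
-29313 - N(74, -211) = -29313 - 1*2 = -29313 - 2 = -29315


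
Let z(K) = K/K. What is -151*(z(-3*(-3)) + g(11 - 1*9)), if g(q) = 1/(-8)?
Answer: -1057/8 ≈ -132.13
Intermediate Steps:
g(q) = -⅛
z(K) = 1
-151*(z(-3*(-3)) + g(11 - 1*9)) = -151*(1 - ⅛) = -151*7/8 = -1057/8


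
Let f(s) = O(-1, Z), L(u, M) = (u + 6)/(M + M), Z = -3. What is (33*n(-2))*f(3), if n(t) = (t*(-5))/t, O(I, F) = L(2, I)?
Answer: 660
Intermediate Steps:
L(u, M) = (6 + u)/(2*M) (L(u, M) = (6 + u)/((2*M)) = (6 + u)*(1/(2*M)) = (6 + u)/(2*M))
O(I, F) = 4/I (O(I, F) = (6 + 2)/(2*I) = (½)*8/I = 4/I)
f(s) = -4 (f(s) = 4/(-1) = 4*(-1) = -4)
n(t) = -5 (n(t) = (-5*t)/t = -5)
(33*n(-2))*f(3) = (33*(-5))*(-4) = -165*(-4) = 660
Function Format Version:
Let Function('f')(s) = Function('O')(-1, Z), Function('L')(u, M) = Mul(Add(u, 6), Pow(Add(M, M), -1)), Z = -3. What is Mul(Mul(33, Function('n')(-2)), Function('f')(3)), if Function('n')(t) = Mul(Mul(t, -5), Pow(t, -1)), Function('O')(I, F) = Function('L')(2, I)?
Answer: 660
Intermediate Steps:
Function('L')(u, M) = Mul(Rational(1, 2), Pow(M, -1), Add(6, u)) (Function('L')(u, M) = Mul(Add(6, u), Pow(Mul(2, M), -1)) = Mul(Add(6, u), Mul(Rational(1, 2), Pow(M, -1))) = Mul(Rational(1, 2), Pow(M, -1), Add(6, u)))
Function('O')(I, F) = Mul(4, Pow(I, -1)) (Function('O')(I, F) = Mul(Rational(1, 2), Pow(I, -1), Add(6, 2)) = Mul(Rational(1, 2), Pow(I, -1), 8) = Mul(4, Pow(I, -1)))
Function('f')(s) = -4 (Function('f')(s) = Mul(4, Pow(-1, -1)) = Mul(4, -1) = -4)
Function('n')(t) = -5 (Function('n')(t) = Mul(Mul(-5, t), Pow(t, -1)) = -5)
Mul(Mul(33, Function('n')(-2)), Function('f')(3)) = Mul(Mul(33, -5), -4) = Mul(-165, -4) = 660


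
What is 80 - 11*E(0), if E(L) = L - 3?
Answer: 113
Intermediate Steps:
E(L) = -3 + L
80 - 11*E(0) = 80 - 11*(-3 + 0) = 80 - 11*(-3) = 80 + 33 = 113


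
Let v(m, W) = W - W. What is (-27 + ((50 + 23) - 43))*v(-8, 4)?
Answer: 0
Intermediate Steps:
v(m, W) = 0
(-27 + ((50 + 23) - 43))*v(-8, 4) = (-27 + ((50 + 23) - 43))*0 = (-27 + (73 - 43))*0 = (-27 + 30)*0 = 3*0 = 0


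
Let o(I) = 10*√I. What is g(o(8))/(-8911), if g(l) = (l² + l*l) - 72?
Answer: -1528/8911 ≈ -0.17147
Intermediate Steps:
g(l) = -72 + 2*l² (g(l) = (l² + l²) - 72 = 2*l² - 72 = -72 + 2*l²)
g(o(8))/(-8911) = (-72 + 2*(10*√8)²)/(-8911) = (-72 + 2*(10*(2*√2))²)*(-1/8911) = (-72 + 2*(20*√2)²)*(-1/8911) = (-72 + 2*800)*(-1/8911) = (-72 + 1600)*(-1/8911) = 1528*(-1/8911) = -1528/8911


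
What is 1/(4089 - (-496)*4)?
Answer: 1/6073 ≈ 0.00016466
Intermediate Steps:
1/(4089 - (-496)*4) = 1/(4089 - 31*(-64)) = 1/(4089 + 1984) = 1/6073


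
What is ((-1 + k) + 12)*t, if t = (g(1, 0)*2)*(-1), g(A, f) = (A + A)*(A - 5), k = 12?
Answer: 368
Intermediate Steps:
g(A, f) = 2*A*(-5 + A) (g(A, f) = (2*A)*(-5 + A) = 2*A*(-5 + A))
t = 16 (t = ((2*1*(-5 + 1))*2)*(-1) = ((2*1*(-4))*2)*(-1) = -8*2*(-1) = -16*(-1) = 16)
((-1 + k) + 12)*t = ((-1 + 12) + 12)*16 = (11 + 12)*16 = 23*16 = 368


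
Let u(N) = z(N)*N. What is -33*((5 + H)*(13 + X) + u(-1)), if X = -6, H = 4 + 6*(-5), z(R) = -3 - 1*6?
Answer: 4554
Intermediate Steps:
z(R) = -9 (z(R) = -3 - 6 = -9)
H = -26 (H = 4 - 30 = -26)
u(N) = -9*N
-33*((5 + H)*(13 + X) + u(-1)) = -33*((5 - 26)*(13 - 6) - 9*(-1)) = -33*(-21*7 + 9) = -33*(-147 + 9) = -33*(-138) = 4554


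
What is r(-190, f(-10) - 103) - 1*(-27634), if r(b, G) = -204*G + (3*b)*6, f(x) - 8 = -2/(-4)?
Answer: 43492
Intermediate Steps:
f(x) = 17/2 (f(x) = 8 - 2/(-4) = 8 - 2*(-1/4) = 8 + 1/2 = 17/2)
r(b, G) = -204*G + 18*b
r(-190, f(-10) - 103) - 1*(-27634) = (-204*(17/2 - 103) + 18*(-190)) - 1*(-27634) = (-204*(-189/2) - 3420) + 27634 = (19278 - 3420) + 27634 = 15858 + 27634 = 43492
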